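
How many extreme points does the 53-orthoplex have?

The vertices are ±e_1, ..., ±e_53, so there are 2·53 = 106.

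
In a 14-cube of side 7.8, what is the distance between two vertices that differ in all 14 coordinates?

||(7.8,7.8,...,7.8)|| = √(14)·7.8 ≈ 29.1849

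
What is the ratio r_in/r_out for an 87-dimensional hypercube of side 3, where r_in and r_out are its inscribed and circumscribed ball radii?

r_in / r_out = (3/2) / (3√87/2) = 1/√87 ≈ 0.107211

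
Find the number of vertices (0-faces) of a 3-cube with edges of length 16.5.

An n-cube has C(n,k)·2^(n-k) k-faces. Here C(3,0)·2^3 = 1·8 = 8.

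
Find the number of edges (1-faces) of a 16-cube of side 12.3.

Choose 1 of 16 axes to span the face (C(16,1) = 16 ways), then fix each of the remaining 15 coordinates at one of its two extreme values (2^15 = 32768 ways): 16·32768 = 524288.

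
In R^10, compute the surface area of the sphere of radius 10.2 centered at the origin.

The surface area of an n-ball is 2π^(n/2) r^(n-1) / Γ(n/2). For n=10, r=10.2: 3.04768e+10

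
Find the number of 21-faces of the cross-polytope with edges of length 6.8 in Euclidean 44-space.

Number of 21-faces = 2^(21+1) · C(44,21+1) = 4194304 · 2104098963720 = 8825230699926650880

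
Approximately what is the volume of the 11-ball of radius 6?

V = 859963392·π^5/385 ≈ 6.83547e+08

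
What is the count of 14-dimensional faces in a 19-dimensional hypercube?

Choose 14 of 19 axes to span the face (C(19,14) = 11628 ways), then fix each of the remaining 5 coordinates at one of its two extreme values (2^5 = 32 ways): 11628·32 = 372096.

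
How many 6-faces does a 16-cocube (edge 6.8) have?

Number of 6-faces = 2^(6+1) · C(16,6+1) = 128 · 11440 = 1464320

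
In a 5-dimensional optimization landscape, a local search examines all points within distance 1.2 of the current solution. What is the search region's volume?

Volume = π^{5/2}·(1.2)^5/Γ(7/2) ≈ 13.098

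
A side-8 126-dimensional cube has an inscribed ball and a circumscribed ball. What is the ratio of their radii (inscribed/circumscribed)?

For an n-cube of any side s, the inradius is s/2 and the circumradius is s√n/2, so the ratio is 1/√126 ≈ 0.0890871.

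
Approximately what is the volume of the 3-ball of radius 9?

V = 972·π ≈ 3053.63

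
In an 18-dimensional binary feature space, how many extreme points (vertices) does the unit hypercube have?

Number of vertices = 2^18 = 262144.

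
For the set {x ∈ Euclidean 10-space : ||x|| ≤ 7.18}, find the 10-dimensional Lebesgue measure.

Volume = π^{10/2}·(7.18)^10/Γ(6) ≈ 9.28566e+08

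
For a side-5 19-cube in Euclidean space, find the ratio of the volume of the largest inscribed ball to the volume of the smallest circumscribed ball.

Volume scales as r^n, and r_in/r_out = 1/√19, giving (1/√19)^19 ≈ 7.10953e-13.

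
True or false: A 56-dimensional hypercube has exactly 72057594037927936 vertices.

True. The 56-cube has 2^56 = 72057594037927936 vertices.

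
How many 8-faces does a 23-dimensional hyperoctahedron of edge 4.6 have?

Number of 8-faces = 2^(8+1) · C(23,8+1) = 512 · 817190 = 418401280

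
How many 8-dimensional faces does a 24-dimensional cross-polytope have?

An n-cross-polytope has 2^(k+1)·C(n,k+1) k-faces. Here 2^9·C(24,9) = 512·1307504 = 669442048.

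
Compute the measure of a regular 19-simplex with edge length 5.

V_19 = √(20) · 5^19 / (19! · 2^(19/2)) ≈ 9.68424e-07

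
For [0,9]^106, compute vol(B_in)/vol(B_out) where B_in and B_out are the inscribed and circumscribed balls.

V_in/V_out = n^(-n/2) = 106^(-106/2) ≈ 4.55816e-108.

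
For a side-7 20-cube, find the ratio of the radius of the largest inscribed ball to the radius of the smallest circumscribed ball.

Ratio = (s/2)/(s√20/2) = 20^(-1/2) ≈ 0.223607.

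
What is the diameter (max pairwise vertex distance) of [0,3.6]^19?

Diagonal = √19 · 3.6 ≈ 15.692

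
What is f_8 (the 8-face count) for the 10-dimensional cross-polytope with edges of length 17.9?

f_8(10-orthoplex) = 2^9 · (10 choose 9) = 5120.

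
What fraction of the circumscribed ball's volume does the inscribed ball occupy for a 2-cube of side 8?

The radii are 8/2 and 8√2/2, so the volume ratio is (1/√2)^2 = 2^{-2/2} ≈ 0.5.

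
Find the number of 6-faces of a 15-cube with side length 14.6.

An n-cube has C(n,k)·2^(n-k) k-faces. Here C(15,6)·2^9 = 5005·512 = 2562560.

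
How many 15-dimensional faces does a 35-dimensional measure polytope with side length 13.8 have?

Choose 15 of 35 axes to span the face (C(35,15) = 3247943160 ways), then fix each of the remaining 20 coordinates at one of its two extreme values (2^20 = 1048576 ways): 3247943160·1048576 = 3405715246940160.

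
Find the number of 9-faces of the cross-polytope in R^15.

Number of 9-faces = 2^(9+1) · C(15,9+1) = 1024 · 3003 = 3075072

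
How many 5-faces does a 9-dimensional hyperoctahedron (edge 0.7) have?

An n-cross-polytope has 2^(k+1)·C(n,k+1) k-faces. Here 2^6·C(9,6) = 64·84 = 5376.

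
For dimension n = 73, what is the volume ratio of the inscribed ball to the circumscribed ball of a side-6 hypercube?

V_in/V_out = n^(-n/2) = 73^(-73/2) ≈ 9.74351e-69.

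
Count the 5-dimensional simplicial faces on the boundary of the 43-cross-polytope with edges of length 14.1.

Number of 5-faces = 2^(5+1) · C(43,5+1) = 64 · 6096454 = 390173056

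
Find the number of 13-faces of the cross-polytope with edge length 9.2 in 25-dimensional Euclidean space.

An n-cross-polytope has 2^(k+1)·C(n,k+1) k-faces. Here 2^14·C(25,14) = 16384·4457400 = 73030041600.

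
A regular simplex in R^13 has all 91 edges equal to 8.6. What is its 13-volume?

V = (8.6^13 / 13!) · √((13+1) / 2^13) ≈ 9.34477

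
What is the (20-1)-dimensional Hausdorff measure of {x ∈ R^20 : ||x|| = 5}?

|∂B_20(5)| = 3814697265625·π^10/36288 ≈ 9.84455e+12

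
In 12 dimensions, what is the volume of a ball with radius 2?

The n-ball volume is π^(n/2)·r^n/Γ(n/2+1). With n=12, r=2: V = 256·π^6/45 ≈ 5469.24.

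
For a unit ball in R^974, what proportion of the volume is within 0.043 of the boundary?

Shell fraction = 1 - (1-0.043)^974 ≈ 1 - 2.56e-19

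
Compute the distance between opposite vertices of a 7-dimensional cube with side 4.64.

The space diagonal of an n-cube of side s is s√n. Here 4.64·√7 ≈ 12.2763.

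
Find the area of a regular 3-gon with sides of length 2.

Area = (√3/4) · 2² = 1.73205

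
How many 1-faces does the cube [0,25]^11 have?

Each of the 2^11 = 2048 vertices has degree 11; total edges = 11·2^11/2 = 11264.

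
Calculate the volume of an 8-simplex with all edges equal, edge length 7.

V_8 = √(9) · 7^8 / (8! · 2^(8/2)) ≈ 26.808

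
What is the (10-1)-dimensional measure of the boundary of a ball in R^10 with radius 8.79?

|∂B_10(8.79)| ≈ 7.98855e+09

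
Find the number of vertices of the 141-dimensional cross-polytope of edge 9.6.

The 141-dimensional cross-polytope has 2n = 2·141 = 282 vertices.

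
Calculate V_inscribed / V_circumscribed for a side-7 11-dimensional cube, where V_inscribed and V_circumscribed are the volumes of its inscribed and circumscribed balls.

V_in / V_out = (r_in/r_out)^11 = (1/√11)^11 = 11^(-11/2) ≈ 1.87215e-06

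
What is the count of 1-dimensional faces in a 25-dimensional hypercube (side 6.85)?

Number of 1-faces = C(25,1) · 2^(25-1) = 25 · 16777216 = 419430400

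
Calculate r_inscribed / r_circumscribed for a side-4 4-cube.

r_in = 4/2 (half the side); r_out = 4√4/2 (half the diagonal). Ratio = 1/√4 ≈ 0.5.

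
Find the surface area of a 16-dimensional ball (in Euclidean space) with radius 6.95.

|∂B_16(6.95)| ≈ 1.60535e+13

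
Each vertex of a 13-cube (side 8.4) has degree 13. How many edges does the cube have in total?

An n-cube has n·2^(n-1) edges. With n = 13: 13·4096 = 53248.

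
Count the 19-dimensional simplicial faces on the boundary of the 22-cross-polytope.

An n-cross-polytope has 2^(k+1)·C(n,k+1) k-faces. Here 2^20·C(22,20) = 1048576·231 = 242221056.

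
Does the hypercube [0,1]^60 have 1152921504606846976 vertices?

True. The 60-cube has 2^60 = 1152921504606846976 vertices.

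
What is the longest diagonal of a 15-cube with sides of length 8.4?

The space diagonal of an n-cube of side s is s√n. Here 8.4·√15 ≈ 32.5331.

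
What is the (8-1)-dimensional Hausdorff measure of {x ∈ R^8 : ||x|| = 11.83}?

S_8(11.83) = 2·π^(8/2)·(11.83)^7 / Γ(8/2) ≈ 1.05286e+09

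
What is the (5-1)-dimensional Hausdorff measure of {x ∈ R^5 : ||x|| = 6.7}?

S_5(6.7) = 2·π^(5/2)·(6.7)^4 / Γ(5/2) ≈ 53035.6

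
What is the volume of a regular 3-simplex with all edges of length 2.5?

Volume = (√2/12) · 2.5³ = 1.84142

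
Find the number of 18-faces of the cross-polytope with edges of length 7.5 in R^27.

An n-cross-polytope has 2^(k+1)·C(n,k+1) k-faces. Here 2^19·C(27,19) = 524288·2220075 = 1163958681600.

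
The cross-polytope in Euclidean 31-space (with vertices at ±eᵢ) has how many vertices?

An n-cross-polytope has 2n vertices; here n = 31, giving 62.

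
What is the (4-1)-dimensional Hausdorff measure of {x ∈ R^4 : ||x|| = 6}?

S = n·V_n(r)/r = 4·V_4(6)/6 (volume-to-surface relation), giving 432·π^2 ≈ 4263.67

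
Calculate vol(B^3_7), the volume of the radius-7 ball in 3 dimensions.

V = 1372·π/3 ≈ 1436.76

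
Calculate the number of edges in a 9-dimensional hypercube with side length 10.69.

Each of the 2^9 = 512 vertices has degree 9; total edges = 9·2^9/2 = 2304.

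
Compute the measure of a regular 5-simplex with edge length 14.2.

V = (14.2^5 / 5!) · √((5+1) / 2^5) ≈ 2083.34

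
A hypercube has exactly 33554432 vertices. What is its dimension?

2^n = 33554432 ⇒ n = log_2(33554432) = 25.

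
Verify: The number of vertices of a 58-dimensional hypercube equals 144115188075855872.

False. The 58-cube has 2^58 = 288230376151711744 vertices.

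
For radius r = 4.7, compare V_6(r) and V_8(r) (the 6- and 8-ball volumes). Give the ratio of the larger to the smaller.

V_6(4.7) ≈ 55703.9, V_8(4.7) ≈ 966432. The 8-ball is larger by a factor of 17.35.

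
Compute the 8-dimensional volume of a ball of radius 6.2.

V_8(6.2) = π^(8/2) · (6.2)^8 / Γ(8/2 + 1) ≈ 8.8618e+06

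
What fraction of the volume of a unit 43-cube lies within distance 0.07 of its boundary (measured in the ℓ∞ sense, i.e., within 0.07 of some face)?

Shell fraction = 1 - (1-0.14)^43 ≈ 0.998474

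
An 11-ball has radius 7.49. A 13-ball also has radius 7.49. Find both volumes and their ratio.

V_11(7.49) ≈ 7.8416e+09. V_13(7.49) ≈ 2.1262e+11. Ratio V_11/V_13 ≈ 0.03688.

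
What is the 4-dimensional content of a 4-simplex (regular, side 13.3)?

V_4 = √(5) · 13.3^4 / (4! · 2^(4/2)) ≈ 728.82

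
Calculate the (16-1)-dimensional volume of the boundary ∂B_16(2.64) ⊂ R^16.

|∂B_16(2.64)| ≈ 7.94067e+06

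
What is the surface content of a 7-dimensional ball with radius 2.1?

The surface area of an n-ball is 2π^(n/2) r^(n-1) / Γ(n/2). For n=7, r=2.1: 2836.57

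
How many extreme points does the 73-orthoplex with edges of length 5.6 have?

The 73-dimensional cross-polytope has 2n = 2·73 = 146 vertices.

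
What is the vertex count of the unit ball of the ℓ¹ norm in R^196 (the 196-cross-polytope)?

The 196-dimensional cross-polytope has 2n = 2·196 = 392 vertices.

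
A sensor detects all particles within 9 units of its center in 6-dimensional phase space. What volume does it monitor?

The n-ball volume is π^(n/2)·r^n/Γ(n/2+1). With n=6, r=9: V = 177147·π^3/2 ≈ 2.74633e+06.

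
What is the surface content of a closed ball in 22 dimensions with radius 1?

The surface area of an n-ball is 2π^(n/2) r^(n-1) / Γ(n/2). For n=22, r=1: π^11/1814400 ≈ 0.162149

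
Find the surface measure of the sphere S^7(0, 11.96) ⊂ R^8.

S = n·V_n(r)/r = 8·V_8(11.96)/11.96 (volume-to-surface relation), giving 1.13657e+09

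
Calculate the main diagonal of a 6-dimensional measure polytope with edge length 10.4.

Diagonal = √6 · 10.4 ≈ 25.4747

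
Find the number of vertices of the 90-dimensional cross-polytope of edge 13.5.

The vertices are ±e_1, ..., ±e_90, so there are 2·90 = 180.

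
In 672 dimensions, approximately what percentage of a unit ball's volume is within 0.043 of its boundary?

1 - (1-0.043)^672 ≈ 1 - 1.489e-13 ≈ (100 - 1.49e-11)%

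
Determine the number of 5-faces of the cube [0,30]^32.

Choose 5 of 32 axes to span the face (C(32,5) = 201376 ways), then fix each of the remaining 27 coordinates at one of its two extreme values (2^27 = 134217728 ways): 201376·134217728 = 27028229193728.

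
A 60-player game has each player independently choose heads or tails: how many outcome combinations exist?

An n-cube has 2^n vertices; for n = 60 that is 2^60 = 1152921504606846976.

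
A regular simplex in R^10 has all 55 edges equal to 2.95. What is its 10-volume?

For a regular n-simplex with edge a, V = (a^n / n!)·√((n+1)/2^n). With a=2.95, n=10: V ≈ 0.00142562.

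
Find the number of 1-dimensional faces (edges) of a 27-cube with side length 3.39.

Number of 1-faces = C(27,1)·2^(27-1) = 27·67108864 = 1811939328.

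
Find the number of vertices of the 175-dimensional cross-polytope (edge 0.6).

An n-cross-polytope has 2n vertices; here n = 175, giving 350.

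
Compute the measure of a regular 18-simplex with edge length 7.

V_18 = √(19) · 7^18 / (18! · 2^(18/2)) ≈ 0.00216536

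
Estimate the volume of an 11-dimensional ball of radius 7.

V_11(7) = π^(11/2) · (7)^11 / Γ(11/2 + 1) = 18078415936·π^5/1485 ≈ 3.72549e+09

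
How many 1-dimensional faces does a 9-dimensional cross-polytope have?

An n-cross-polytope has 2^(k+1)·C(n,k+1) k-faces. Here 2^2·C(9,2) = 4·36 = 144.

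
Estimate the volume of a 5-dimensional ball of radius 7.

Volume = π^{5/2}·(7)^5/Γ(7/2) = 134456·π^2/15 ≈ 88468.5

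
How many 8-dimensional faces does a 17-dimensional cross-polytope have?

Number of 8-faces = 2^(8+1) · C(17,8+1) = 512 · 24310 = 12446720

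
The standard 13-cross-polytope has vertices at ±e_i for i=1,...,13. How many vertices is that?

The vertices are ±e_1, ..., ±e_13, so there are 2·13 = 26.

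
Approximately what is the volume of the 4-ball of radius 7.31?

V_4(7.31) = π^(4/2) · (7.31)^4 / Γ(4/2 + 1) ≈ 14090.9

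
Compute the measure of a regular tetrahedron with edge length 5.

Volume = (√2/12) · 5³ = 14.7314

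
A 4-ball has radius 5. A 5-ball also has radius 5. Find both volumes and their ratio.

V_4(5) ≈ 3084.25. V_5(5) ≈ 16449.3. Ratio V_4/V_5 ≈ 0.1875.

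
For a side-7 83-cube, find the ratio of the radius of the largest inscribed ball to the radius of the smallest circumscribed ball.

Ratio = (s/2)/(s√83/2) = 83^(-1/2) ≈ 0.109764.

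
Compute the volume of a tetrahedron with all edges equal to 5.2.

Volume = (√2/12) · 5.2³ = 16.5708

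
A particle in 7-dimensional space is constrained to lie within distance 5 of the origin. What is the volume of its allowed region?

Volume = π^{7/2}·(5)^7/Γ(9/2) = 250000·π^3/21 ≈ 369122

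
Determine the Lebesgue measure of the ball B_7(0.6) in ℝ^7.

Volume = π^{7/2}·(0.6)^7/Γ(9/2) ≈ 0.132263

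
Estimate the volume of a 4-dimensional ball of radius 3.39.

Volume = π^{4/2}·(3.39)^4/Γ(3) ≈ 651.731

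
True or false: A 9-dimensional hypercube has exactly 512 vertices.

True. The 9-cube has 2^9 = 512 vertices.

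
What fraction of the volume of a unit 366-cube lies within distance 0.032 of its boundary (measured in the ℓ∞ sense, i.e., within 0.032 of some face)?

1 - (1 - 2·0.032)^366 = 1 - 0.936^366 ≈ 1 - 3.069e-11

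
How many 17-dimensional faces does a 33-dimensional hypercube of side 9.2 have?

Choose 17 of 33 axes to span the face (C(33,17) = 1166803110 ways), then fix each of the remaining 16 coordinates at one of its two extreme values (2^16 = 65536 ways): 1166803110·65536 = 76467608616960.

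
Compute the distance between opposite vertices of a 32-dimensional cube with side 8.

Diagonal = √32 · 8 ≈ 45.2548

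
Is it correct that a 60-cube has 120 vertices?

False. The 60-cube has 2^60 = 1152921504606846976 vertices.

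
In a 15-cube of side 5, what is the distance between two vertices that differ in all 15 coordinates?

The space diagonal of an n-cube of side s is s√n. Here 5·√15 ≈ 19.3649.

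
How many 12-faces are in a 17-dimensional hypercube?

Number of 12-faces = C(17,12) · 2^(17-12) = 6188 · 32 = 198016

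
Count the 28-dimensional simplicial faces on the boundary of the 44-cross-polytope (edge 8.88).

An n-cross-polytope has 2^(k+1)·C(n,k+1) k-faces. Here 2^29·C(44,29) = 536870912·229911617056 = 123432859528249475072.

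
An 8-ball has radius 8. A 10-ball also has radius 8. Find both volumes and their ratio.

V_8(8) ≈ 6.80939e+07. V_10(8) ≈ 2.73822e+09. Ratio V_8/V_10 ≈ 0.02487.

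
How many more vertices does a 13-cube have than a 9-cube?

The 13-cube has 2^13 = 8192 vertices. The 9-cube has 2^9 = 512 vertices. Difference: 8192 - 512 = 7680.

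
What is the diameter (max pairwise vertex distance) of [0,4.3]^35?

The space diagonal of an n-cube of side s is s√n. Here 4.3·√35 ≈ 25.4391.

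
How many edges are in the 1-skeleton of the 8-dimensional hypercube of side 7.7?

An n-cube has n·2^(n-1) edges. With n = 8: 8·128 = 1024.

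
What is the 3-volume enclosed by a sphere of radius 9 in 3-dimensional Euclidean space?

The n-ball volume is π^(n/2)·r^n/Γ(n/2+1). With n=3, r=9: V = 972·π ≈ 3053.63.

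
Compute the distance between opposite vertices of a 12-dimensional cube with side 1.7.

d = √(1.7² + 1.7² + ... + 1.7²) [12 terms] = √(12·1.7²) = 1.7√12 ≈ 5.88897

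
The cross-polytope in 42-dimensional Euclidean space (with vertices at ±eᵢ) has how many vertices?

Number of vertices = 2n = 84.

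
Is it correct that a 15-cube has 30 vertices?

False. The 15-cube has 2^15 = 32768 vertices.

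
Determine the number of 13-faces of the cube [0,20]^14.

Number of 13-faces = C(14,13) · 2^(14-13) = 14 · 2 = 28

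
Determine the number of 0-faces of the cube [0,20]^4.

f_0(4-cube) = (4 choose 0) · 2^4 = 16.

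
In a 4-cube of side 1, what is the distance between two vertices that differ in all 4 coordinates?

||(1,1,...,1)|| = √(4)·1 = 2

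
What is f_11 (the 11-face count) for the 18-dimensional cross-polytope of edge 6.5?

Each 11-face is the convex hull of 12 vertices, one chosen as ±e_i from each of 12 distinct axes: 2^12·C(18,12) = 76038144.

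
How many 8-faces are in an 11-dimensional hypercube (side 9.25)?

f_8(11-cube) = (11 choose 8) · 2^3 = 1320.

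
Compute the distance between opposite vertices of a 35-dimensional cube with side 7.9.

d = √(7.9² + 7.9² + ... + 7.9²) [35 terms] = √(35·7.9²) = 7.9√35 ≈ 46.737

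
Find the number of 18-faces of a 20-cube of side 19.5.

Number of 18-faces = C(20,18) · 2^(20-18) = 190 · 4 = 760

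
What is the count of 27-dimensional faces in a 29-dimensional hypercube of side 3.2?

Choose 27 of 29 axes to span the face (C(29,27) = 406 ways), then fix each of the remaining 2 coordinates at one of its two extreme values (2^2 = 4 ways): 406·4 = 1624.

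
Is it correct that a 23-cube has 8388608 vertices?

True. The 23-cube has 2^23 = 8388608 vertices.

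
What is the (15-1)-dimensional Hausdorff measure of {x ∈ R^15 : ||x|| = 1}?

S_15(1) = 2·π^(15/2)·(1)^14 / Γ(15/2) = 256·π^7/135135 ≈ 5.72165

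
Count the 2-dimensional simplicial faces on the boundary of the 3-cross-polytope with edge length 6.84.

Number of 2-faces = 2^(2+1) · C(3,2+1) = 8 · 1 = 8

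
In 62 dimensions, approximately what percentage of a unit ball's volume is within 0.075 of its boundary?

1 - (1-0.075)^62 ≈ 0.992042 ≈ 99.20%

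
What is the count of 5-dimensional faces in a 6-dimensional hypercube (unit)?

Choose 5 of 6 axes to span the face (C(6,5) = 6 ways), then fix each of the remaining 1 coordinate at one of its two extreme values (2^1 = 2 ways): 6·2 = 12.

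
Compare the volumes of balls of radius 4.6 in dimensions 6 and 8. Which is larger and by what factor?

V_6(4.6) ≈ 48960.4, V_8(4.6) ≈ 813675. The 8-ball is larger by a factor of 16.62.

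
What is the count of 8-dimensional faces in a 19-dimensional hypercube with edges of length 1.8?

Number of 8-faces = C(19,8) · 2^(19-8) = 75582 · 2048 = 154791936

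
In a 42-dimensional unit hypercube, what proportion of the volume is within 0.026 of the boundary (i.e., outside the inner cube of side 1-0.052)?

The inner cube has side 1-2·0.026 = 0.948 and volume (0.948)^42 ≈ 0.1062, so the shell holds 0.893843 of the volume.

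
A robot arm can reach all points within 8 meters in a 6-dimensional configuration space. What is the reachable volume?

V = 131072·π^3/3 ≈ 1.35468e+06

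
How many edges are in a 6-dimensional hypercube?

Choose 1 of 6 axes to span the face (C(6,1) = 6 ways), then fix each of the remaining 5 coordinates at one of its two extreme values (2^5 = 32 ways): 6·32 = 192.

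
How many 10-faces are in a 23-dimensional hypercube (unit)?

Number of 10-faces = C(23,10) · 2^(23-10) = 1144066 · 8192 = 9372188672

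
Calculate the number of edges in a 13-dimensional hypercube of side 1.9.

The 13-cube has n·2^(n-1) = 13·2^12 = 13·4096 = 53248 edges.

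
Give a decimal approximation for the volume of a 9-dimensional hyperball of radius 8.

The n-ball volume is π^(n/2)·r^n/Γ(n/2+1). With n=9, r=8: V = 4294967296·π^4/945 ≈ 4.42718e+08.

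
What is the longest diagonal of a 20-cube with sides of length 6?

||(6,6,...,6)|| = √(20)·6 ≈ 26.8328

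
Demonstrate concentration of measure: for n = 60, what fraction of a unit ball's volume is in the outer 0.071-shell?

1 - (1-0.071)^60 ≈ 0.987951 ≈ 98.80%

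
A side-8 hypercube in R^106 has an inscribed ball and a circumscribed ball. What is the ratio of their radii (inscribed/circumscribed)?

Ratio = (s/2)/(s√106/2) = 106^(-1/2) ≈ 0.0971286.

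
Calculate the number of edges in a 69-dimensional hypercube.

Each of the 2^69 = 590295810358705651712 vertices has degree 69; total edges = 69·2^69/2 = 20365205457375344984064.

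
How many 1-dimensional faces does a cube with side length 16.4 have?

Number of 1-faces = C(3,1) · 2^(3-1) = 3 · 4 = 12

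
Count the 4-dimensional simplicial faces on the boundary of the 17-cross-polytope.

An n-cross-polytope has 2^(k+1)·C(n,k+1) k-faces. Here 2^5·C(17,5) = 32·6188 = 198016.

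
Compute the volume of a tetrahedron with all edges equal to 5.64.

Volume = (√2/12) · 5.64³ = 21.1432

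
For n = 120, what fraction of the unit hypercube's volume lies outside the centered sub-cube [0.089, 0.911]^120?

The inner cube has side 1-2·0.089 = 0.822 and volume (0.822)^120 ≈ 6.09e-11, so the shell holds 1 - 6.09e-11 of the volume.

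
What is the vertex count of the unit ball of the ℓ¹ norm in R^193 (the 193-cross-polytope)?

The vertices are ±e_1, ..., ±e_193, so there are 2·193 = 386.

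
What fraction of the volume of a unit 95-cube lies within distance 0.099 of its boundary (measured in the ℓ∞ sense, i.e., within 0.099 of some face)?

1 - (1 - 2·0.099)^95 = 1 - 0.802^95 ≈ 0.9999999992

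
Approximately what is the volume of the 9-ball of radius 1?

The n-ball volume is π^(n/2)·r^n/Γ(n/2+1). With n=9, r=1: V = 32·π^4/945 ≈ 3.29851.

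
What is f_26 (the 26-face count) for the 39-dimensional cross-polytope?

An n-cross-polytope has 2^(k+1)·C(n,k+1) k-faces. Here 2^27·C(39,27) = 134217728·3910797436 = 524898346528145408.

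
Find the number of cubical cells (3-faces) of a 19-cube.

f_3(19-cube) = (19 choose 3) · 2^16 = 63504384.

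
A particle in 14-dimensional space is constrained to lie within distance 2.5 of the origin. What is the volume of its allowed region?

Volume = π^{14/2}·(2.5)^14/Γ(8) = 1220703125·π^7/16515072 ≈ 223243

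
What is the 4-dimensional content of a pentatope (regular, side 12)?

V = (12^4 / 4!) · √((4+1) / 2^4) ≈ 482.991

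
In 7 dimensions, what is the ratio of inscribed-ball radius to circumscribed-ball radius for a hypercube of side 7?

r_in = 7/2 (half the side); r_out = 7√7/2 (half the diagonal). Ratio = 1/√7 ≈ 0.377964.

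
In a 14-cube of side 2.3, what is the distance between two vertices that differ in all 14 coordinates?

Diagonal = √14 · 2.3 ≈ 8.60581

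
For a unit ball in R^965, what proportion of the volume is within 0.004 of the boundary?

V(inner)/V(outer) = ((1-0.004)/1)^965 ≈ 0.02091, so the shell fraction is 0.979094.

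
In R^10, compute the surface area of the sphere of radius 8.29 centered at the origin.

The surface area of an n-ball is 2π^(n/2) r^(n-1) / Γ(n/2). For n=10, r=8.29: 4.71584e+09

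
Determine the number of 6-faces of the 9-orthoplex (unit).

Number of 6-faces = 2^(6+1) · C(9,6+1) = 128 · 36 = 4608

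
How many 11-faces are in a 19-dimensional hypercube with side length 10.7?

Number of 11-faces = C(19,11) · 2^(19-11) = 75582 · 256 = 19348992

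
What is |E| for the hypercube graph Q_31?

The 31-cube has n·2^(n-1) = 31·2^30 = 31·1073741824 = 33285996544 edges.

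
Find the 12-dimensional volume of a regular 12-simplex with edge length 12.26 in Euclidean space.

For a regular n-simplex with edge a, V = (a^n / n!)·√((n+1)/2^n). With a=12.26, n=12: V ≈ 1356.25.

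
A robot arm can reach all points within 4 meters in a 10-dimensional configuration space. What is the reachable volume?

V = 131072·π^5/15 ≈ 2.67404e+06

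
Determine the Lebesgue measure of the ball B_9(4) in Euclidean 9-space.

Volume = π^{9/2}·(4)^9/Γ(11/2) = 8388608·π^4/945 ≈ 864684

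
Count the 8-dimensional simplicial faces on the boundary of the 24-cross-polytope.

f_8(24-orthoplex) = 2^9 · (24 choose 9) = 669442048.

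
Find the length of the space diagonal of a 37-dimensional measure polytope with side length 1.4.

d = √(1.4² + 1.4² + ... + 1.4²) [37 terms] = √(37·1.4²) = 1.4√37 ≈ 8.51587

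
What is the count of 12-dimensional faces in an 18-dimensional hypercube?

An n-cube has C(n,k)·2^(n-k) k-faces. Here C(18,12)·2^6 = 18564·64 = 1188096.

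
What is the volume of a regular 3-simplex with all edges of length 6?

Volume = (√2/12) · 6³ = 25.4558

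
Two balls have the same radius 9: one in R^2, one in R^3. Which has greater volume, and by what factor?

V_2(9) ≈ 254.469, V_3(9) ≈ 3053.63. The 3-ball is larger by a factor of 12.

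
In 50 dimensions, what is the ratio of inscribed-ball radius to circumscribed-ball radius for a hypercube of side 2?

r_in / r_out = (2/2) / (2√50/2) = 1/√50 ≈ 0.141421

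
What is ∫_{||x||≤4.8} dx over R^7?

Volume = π^{7/2}·(4.8)^7/Γ(9/2) ≈ 277376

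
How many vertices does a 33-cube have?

Number of vertices = 2^33 = 8589934592.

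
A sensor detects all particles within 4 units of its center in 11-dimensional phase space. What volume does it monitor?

V = 268435456·π^5/10395 ≈ 7.9025e+06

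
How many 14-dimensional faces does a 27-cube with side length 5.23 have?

Choose 14 of 27 axes to span the face (C(27,14) = 20058300 ways), then fix each of the remaining 13 coordinates at one of its two extreme values (2^13 = 8192 ways): 20058300·8192 = 164317593600.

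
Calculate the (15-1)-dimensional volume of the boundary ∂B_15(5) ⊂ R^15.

S = n·V_n(r)/r = 15·V_15(5)/5 (volume-to-surface relation), giving 312500000000·π^7/27027 ≈ 3.49222e+10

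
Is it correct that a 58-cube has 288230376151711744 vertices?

True. The 58-cube has 2^58 = 288230376151711744 vertices.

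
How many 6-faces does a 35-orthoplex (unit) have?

An n-cross-polytope has 2^(k+1)·C(n,k+1) k-faces. Here 2^7·C(35,7) = 128·6724520 = 860738560.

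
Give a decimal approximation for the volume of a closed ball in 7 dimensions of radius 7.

Volume = π^{7/2}·(7)^7/Γ(9/2) = 1882384·π^3/15 ≈ 3.89105e+06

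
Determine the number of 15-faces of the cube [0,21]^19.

Choose 15 of 19 axes to span the face (C(19,15) = 3876 ways), then fix each of the remaining 4 coordinates at one of its two extreme values (2^4 = 16 ways): 3876·16 = 62016.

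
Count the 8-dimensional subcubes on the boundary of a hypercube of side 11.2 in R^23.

Number of 8-faces = C(23,8) · 2^(23-8) = 490314 · 32768 = 16066609152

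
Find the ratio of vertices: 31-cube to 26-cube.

The 31-cube has 2^31 = 2147483648 vertices. The 26-cube has 2^26 = 67108864 vertices. Ratio: 2147483648/67108864 = 32.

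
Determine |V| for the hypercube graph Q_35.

The 35-cube has 2^35 = 34359738368 vertices.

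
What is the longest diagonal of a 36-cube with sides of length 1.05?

d = √(1.05² + 1.05² + ... + 1.05²) [36 terms] = √(36·1.05²) = 1.05√36 = 6.3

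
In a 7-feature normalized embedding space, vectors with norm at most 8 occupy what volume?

V_7(8) = π^(7/2) · (8)^7 / Γ(7/2 + 1) = 33554432·π^3/105 ≈ 9.90855e+06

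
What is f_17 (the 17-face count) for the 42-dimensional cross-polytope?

An n-cross-polytope has 2^(k+1)·C(n,k+1) k-faces. Here 2^18·C(42,18) = 262144·353697121050 = 92719578100531200.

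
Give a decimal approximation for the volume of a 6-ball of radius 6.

Volume = π^{6/2}·(6)^6/Γ(4) = 7776·π^3 ≈ 241105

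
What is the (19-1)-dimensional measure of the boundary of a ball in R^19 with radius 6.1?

The surface area of an n-ball is 2π^(n/2) r^(n-1) / Γ(n/2). For n=19, r=6.1: 1.21137e+14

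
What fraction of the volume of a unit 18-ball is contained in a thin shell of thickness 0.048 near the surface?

1 - (1-0.048)^18 ≈ 0.587461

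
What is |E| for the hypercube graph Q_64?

Each of the 2^64 = 18446744073709551616 vertices has degree 64; total edges = 64·2^64/2 = 590295810358705651712.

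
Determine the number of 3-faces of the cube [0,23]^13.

An n-cube has C(n,k)·2^(n-k) k-faces. Here C(13,3)·2^10 = 286·1024 = 292864.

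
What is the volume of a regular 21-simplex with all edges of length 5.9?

V = (5.9^21 / 21!) · √((21+1) / 2^21) ≈ 9.77113e-07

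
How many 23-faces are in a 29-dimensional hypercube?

Number of 23-faces = C(29,23) · 2^(29-23) = 475020 · 64 = 30401280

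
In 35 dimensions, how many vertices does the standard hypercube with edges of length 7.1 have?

Number of vertices = 2^35 = 34359738368.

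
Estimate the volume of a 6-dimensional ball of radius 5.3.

Volume = π^{6/2}·(5.3)^6/Γ(4) ≈ 114539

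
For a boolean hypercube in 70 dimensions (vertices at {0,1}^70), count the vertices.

Each vertex is a binary string of length 70, so there are 2^70 = 1180591620717411303424.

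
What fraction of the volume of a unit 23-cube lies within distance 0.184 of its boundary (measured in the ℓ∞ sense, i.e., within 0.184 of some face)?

Shell fraction = 1 - (1-0.368)^23 ≈ 0.999974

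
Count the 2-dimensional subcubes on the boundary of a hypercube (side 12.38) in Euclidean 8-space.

An n-cube has C(n,k)·2^(n-k) k-faces. Here C(8,2)·2^6 = 28·64 = 1792.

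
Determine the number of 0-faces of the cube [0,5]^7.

Choose 0 of 7 axes to span the face (C(7,0) = 1 way), then fix each of the remaining 7 coordinates at one of its two extreme values (2^7 = 128 ways): 1·128 = 128.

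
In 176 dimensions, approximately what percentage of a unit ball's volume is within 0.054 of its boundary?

1 - (1-0.054)^176 ≈ 0.999943 ≈ 99.9943%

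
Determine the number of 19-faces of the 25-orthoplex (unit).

Number of 19-faces = 2^(19+1) · C(25,19+1) = 1048576 · 53130 = 55710842880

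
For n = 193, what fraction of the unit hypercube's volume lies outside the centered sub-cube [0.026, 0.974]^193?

The inner cube has side 1-2·0.026 = 0.948 and volume (0.948)^193 ≈ 3.342e-05, so the shell holds 0.999967 of the volume.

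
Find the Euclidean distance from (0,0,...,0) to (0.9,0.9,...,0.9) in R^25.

Diagonal = √25 · 0.9 = 4.5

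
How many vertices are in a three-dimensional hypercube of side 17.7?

Number of 0-faces = C(3,0) · 2^(3-0) = 1 · 8 = 8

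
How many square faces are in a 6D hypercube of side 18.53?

An n-cube has C(n,k)·2^(n-k) k-faces. Here C(6,2)·2^4 = 15·16 = 240.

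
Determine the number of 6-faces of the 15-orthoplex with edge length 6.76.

Number of 6-faces = 2^(6+1) · C(15,6+1) = 128 · 6435 = 823680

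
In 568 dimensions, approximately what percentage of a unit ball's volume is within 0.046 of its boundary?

1 - (1-0.046)^568 ≈ 1 - 2.418e-12 ≈ (100 - 2.42e-10)%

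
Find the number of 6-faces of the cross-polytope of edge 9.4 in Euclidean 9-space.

Each 6-face is the convex hull of 7 vertices, one chosen as ±e_i from each of 7 distinct axes: 2^7·C(9,7) = 4608.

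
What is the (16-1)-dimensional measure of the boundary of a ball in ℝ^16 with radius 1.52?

S_16(1.52) = 2·π^(16/2)·(1.52)^15 / Γ(16/2) ≈ 2011.19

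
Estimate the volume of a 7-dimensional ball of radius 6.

V_7(6) = π^(7/2) · (6)^7 / Γ(7/2 + 1) = 1492992·π^3/35 ≈ 1.32263e+06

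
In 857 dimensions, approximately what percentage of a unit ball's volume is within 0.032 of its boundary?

1 - (1-0.032)^857 ≈ 1 - 7.856e-13 ≈ (100 - 7.86e-11)%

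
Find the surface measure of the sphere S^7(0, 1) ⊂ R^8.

S = n·V_n(r)/r = 8·V_8(1)/1 (volume-to-surface relation), giving π^4/3 ≈ 32.4697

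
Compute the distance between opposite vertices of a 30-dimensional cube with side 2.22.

Diagonal = √30 · 2.22 ≈ 12.1594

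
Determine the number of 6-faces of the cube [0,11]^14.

Number of 6-faces = C(14,6) · 2^(14-6) = 3003 · 256 = 768768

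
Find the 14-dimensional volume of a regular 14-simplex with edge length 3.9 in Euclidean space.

V_14 = √(15) · 3.9^14 / (14! · 2^(14/2)) ≈ 6.5363e-05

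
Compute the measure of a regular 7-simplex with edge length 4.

V_7 = √(8) · 4^7 / (7! · 2^(7/2)) ≈ 0.812698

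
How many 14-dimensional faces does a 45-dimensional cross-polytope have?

Each 14-face is the convex hull of 15 vertices, one chosen as ±e_i from each of 15 distinct axes: 2^15·C(45,15) = 11300615801536512.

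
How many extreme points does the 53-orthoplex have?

An n-cross-polytope has 2n vertices; here n = 53, giving 106.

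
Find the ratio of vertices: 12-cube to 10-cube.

The 12-cube has 2^12 = 4096 vertices. The 10-cube has 2^10 = 1024 vertices. Ratio: 4096/1024 = 4.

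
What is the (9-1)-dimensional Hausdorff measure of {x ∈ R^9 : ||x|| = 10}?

|∂B_9(10)| = 640000000·π^4/21 ≈ 2.96866e+09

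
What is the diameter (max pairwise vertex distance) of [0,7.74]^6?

The space diagonal of an n-cube of side s is s√n. Here 7.74·√6 ≈ 18.9591.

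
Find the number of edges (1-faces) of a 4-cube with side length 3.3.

An n-cube has C(n,k)·2^(n-k) k-faces. Here C(4,1)·2^3 = 4·8 = 32.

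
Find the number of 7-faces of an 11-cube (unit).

f_7(11-cube) = (11 choose 7) · 2^4 = 5280.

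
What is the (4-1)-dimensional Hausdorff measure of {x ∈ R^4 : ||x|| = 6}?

The surface area of an n-ball is 2π^(n/2) r^(n-1) / Γ(n/2). For n=4, r=6: 432·π^2 ≈ 4263.67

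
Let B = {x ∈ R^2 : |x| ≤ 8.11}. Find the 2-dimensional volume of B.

Volume = π^{2/2}·(8.11)^2/Γ(2) ≈ 206.629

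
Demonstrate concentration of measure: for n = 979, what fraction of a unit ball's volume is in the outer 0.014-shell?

1 - (1-0.014)^979 ≈ 0.9999989873 ≈ 99.999899%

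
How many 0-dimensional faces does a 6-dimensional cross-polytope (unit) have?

Each 0-face is the convex hull of 1 vertex, one chosen as ±e_i from each of 1 distinct axis: 2^1·C(6,1) = 12.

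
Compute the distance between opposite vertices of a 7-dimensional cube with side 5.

The space diagonal of an n-cube of side s is s√n. Here 5·√7 ≈ 13.2288.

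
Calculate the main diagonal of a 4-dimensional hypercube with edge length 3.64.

The space diagonal of an n-cube of side s is s√n. Here 3.64·√4 = 7.28.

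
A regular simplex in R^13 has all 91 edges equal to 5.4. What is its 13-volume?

Volume = 5.4^13 · √(14/2^13) / 13! ≈ 0.0220398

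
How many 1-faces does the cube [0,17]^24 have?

Each of the 2^24 = 16777216 vertices has degree 24; total edges = 24·2^24/2 = 201326592.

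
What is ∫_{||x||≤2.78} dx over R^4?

V_4(2.78) = π^(4/2) · (2.78)^4 / Γ(4/2 + 1) ≈ 294.747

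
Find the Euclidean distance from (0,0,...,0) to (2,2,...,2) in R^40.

||(2,2,...,2)|| = √(40)·2 ≈ 12.6491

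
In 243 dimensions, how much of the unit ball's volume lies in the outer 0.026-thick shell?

Shell fraction = 1 - (1-0.026)^243 ≈ 0.998341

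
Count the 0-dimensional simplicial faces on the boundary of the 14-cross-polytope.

Each 0-face is the convex hull of 1 vertex, one chosen as ±e_i from each of 1 distinct axis: 2^1·C(14,1) = 28.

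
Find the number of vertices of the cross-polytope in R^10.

Each 0-face is the convex hull of 1 vertex, one chosen as ±e_i from each of 1 distinct axis: 2^1·C(10,1) = 20.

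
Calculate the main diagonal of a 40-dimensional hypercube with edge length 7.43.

The space diagonal of an n-cube of side s is s√n. Here 7.43·√40 ≈ 46.9914.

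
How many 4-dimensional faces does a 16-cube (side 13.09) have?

f_4(16-cube) = (16 choose 4) · 2^12 = 7454720.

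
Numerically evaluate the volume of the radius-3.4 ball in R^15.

The n-ball volume is π^(n/2)·r^n/Γ(n/2+1). With n=15, r=3.4: V ≈ 3.57778e+07.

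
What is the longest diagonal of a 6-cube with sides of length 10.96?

Diagonal = √6 · 10.96 ≈ 26.8464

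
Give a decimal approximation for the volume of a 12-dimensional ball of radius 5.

Volume = π^{12/2}·(5)^12/Γ(7) = 48828125·π^6/144 ≈ 3.25992e+08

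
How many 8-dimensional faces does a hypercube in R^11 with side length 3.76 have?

Choose 8 of 11 axes to span the face (C(11,8) = 165 ways), then fix each of the remaining 3 coordinates at one of its two extreme values (2^3 = 8 ways): 165·8 = 1320.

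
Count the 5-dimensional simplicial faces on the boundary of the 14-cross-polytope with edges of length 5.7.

f_5(14-orthoplex) = 2^6 · (14 choose 6) = 192192.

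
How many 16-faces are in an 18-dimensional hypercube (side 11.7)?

f_16(18-cube) = (18 choose 16) · 2^2 = 612.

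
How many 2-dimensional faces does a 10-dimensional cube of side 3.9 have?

An n-cube has C(n,k)·2^(n-k) k-faces. Here C(10,2)·2^8 = 45·256 = 11520.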